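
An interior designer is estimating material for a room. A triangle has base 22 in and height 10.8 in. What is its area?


Shape: triangle
Base b = 22 in, Height h = 10.8 in
Formula: A = (1/2) * b * h
A = 0.5 * 22 * 10.8
A = 0.5 * 237.6
A = 118.8
118.8 in^2


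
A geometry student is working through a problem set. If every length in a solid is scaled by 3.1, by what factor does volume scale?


Linear scale factor k = 3.1
Rule: under a linear scaling by k, volumes scale by k^3.
k^3 = 3.1 * 3.1 * 3.1
k^3 = 9.61 * 3.1
k^3 = 29.791
Volume scales by a factor of 29.791.
29.791 (dimensionless)


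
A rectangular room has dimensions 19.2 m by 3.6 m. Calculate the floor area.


Shape: rectangle
Length l = 19.2 m, Width w = 3.6 m
Formula: A = l * w
A = 19.2 * 3.6
A = 69.12
69.12 m^2


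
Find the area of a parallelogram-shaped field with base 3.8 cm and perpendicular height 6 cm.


Shape: parallelogram
Base b = 3.8 cm, Height h = 6 cm
Formula: A = b * h
A = 3.8 * 6
A = 22.8
22.8 cm^2


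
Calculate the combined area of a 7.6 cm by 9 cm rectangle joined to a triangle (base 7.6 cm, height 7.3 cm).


Composite shape: rectangle + triangle
Rectangle area = 7.6 * 9 = 68.4
Triangle area = 0.5 * 7.6 * 7.3 = 27.74
Total = 68.4 + 27.74
Total = 96.14
96.14 cm^2


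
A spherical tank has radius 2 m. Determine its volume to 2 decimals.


Shape: sphere
Radius r = 2 m
Formula: V = (4/3) * pi * r^3
r^3 = 8
(4/3) * 8 = 10.666667
V = 10.666667 * pi
V = 33.51
33.51 m^3


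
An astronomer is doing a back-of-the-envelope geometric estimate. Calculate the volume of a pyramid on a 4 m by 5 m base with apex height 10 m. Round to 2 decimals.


Shape: rectangular pyramid
Base: 4 m x 5 m, Height h = 10 m
Formula: V = (1/3) * base_area * h
base_area = 4 * 5 = 20
base_area * h = 20 * 10 = 200
V = 200 / 3
V = 66.67
66.67 m^3


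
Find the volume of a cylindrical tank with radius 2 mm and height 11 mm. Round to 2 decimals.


Shape: cylinder
Radius r = 2 mm, Height h = 11 mm
Formula: V = pi * r^2 * h
r^2 = 4
V = pi * 4 * 11
V = 44 * pi
V = 138.23
138.23 mm^3


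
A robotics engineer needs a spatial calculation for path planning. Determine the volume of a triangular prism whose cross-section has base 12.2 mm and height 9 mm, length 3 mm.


Shape: triangular prism
Triangle base = 12.2 mm, triangle height = 9 mm, prism length L = 3 mm
Formula: V = (1/2 * b * h_tri) * L
Cross-section area = 0.5 * 12.2 * 9 = 54.9
V = 54.9 * 3
V = 164.7
164.7 mm^3


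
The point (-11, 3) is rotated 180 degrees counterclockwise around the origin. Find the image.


Transformation: rotation about the origin
Original point: (-11, 3)
Rule for 180 deg: (x, y) -> (-x, -y)
Apply: (-11, 3) -> (11, -3)
(11, -3)


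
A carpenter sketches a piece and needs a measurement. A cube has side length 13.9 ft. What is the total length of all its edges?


Shape: cube
Side s = 13.9 ft
A cube has 12 edges, all equal.
Formula: total edge length = 12 * s
Total = 12 * 13.9
Total = 166.8
166.8 ft


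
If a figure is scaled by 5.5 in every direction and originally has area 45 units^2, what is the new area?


Linear scale factor k = 5.5
Original area = 45 units^2
Rule: under a linear scaling by k, areas scale by k^2.
k^2 = 5.5^2 = 30.25
New area = 45 * 30.25
New area = 1361.25
1361.25 units^2


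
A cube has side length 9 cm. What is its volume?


Shape: cube
Side s = 9 cm
Formula: V = s^3
V = 9 * 9 * 9
V = 81 * 9
V = 729
729 cm^3


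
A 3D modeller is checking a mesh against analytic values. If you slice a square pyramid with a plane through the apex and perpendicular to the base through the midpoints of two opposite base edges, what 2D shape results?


Solid: square pyramid
Cutting plane: through the apex and perpendicular to the base through the midpoints of two opposite base edges
Visualize the intersection of the plane with the solid's surface.
The boundary of the cut region is a isosceles triangle.
isosceles triangle


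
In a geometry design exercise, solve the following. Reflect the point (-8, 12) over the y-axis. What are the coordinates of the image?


Transformation: reflection
Original point: (-8, 12)
Rule for reflection over the y-axis: (x, y) -> (-x, y)
Apply: (-8, 12) -> (8, 12)
(8, 12)


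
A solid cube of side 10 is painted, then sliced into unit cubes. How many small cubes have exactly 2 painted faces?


Large cube: 10 x 10 x 10, cut into unit cubes.
n = 10, so n - 2 = 8
Cubes with 2 painted faces lie along the edges, excluding corners.
A cube has 12 edges; each contributes (n - 2) = 8 such cubes.
Count = 12 * 8 = 96
96 unit cubes


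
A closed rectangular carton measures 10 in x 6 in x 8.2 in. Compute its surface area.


Shape: rectangular prism
l = 10 in, w = 6 in, h = 8.2 in
Formula: SA = 2(lw + lh + wh)
lw = 60, lh = 82, wh = 49.2
lw + lh + wh = 191.2
SA = 2 * 191.2
SA = 382.4
382.4 in^2


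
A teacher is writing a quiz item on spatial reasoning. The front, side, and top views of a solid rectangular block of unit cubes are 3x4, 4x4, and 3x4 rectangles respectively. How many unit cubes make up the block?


Orthographic views of a solid rectangular block:
Front view 3 x 4 -> length = 3, height = 4
Side view 4 x 4 -> width = 4, height = 4 (consistent)
Top view 3 x 4 -> confirms length = 3, width = 4
The block is 3 x 4 x 4.
Total unit cubes = 3 * 4 * 4 = 48
48 unit cubes


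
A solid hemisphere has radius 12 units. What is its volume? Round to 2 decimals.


Shape: hemisphere (half of a sphere)
Radius r = 12 units
Formula: V = (1/2) * (4/3) * pi * r^3 = (2/3) * pi * r^3
r^3 = 1728
(2/3) * 1728 = 1152
V = 1152 * pi
V = 3619.11
3619.11 units^3


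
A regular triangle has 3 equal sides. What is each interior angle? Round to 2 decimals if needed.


Shape: regular triangle (3 sides)
Formula: interior angle = (n - 2) * 180 / n
(n - 2) = 1
(n - 2) * 180 = 180
angle = 180 / 3
angle = 60
60 degrees


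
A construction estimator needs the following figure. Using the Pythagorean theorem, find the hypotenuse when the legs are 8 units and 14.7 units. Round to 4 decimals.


Shape: right triangle
Legs a = 8 units, b = 14.7 units
Formula: c = sqrt(a^2 + b^2)
a^2 = 64, b^2 = 216.09
a^2 + b^2 = 280.09
c = sqrt(280.09)
c = 16.7359
16.7359 units


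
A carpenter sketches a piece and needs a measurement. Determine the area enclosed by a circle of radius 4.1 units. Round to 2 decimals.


Shape: circle
Radius r = 4.1 units
Formula: A = pi * r^2
r^2 = 4.1^2 = 16.81
A = pi * 16.81
A = 52.81
52.81 units^2


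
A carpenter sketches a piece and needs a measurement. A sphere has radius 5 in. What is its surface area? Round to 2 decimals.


Shape: sphere
Radius r = 5 in
Formula: SA = 4 * pi * r^2
r^2 = 25
SA = 4 * pi * 25
SA = 100 * pi
SA = 314.16
314.16 in^2


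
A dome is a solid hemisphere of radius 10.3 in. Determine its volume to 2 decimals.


Shape: hemisphere (half of a sphere)
Radius r = 10.3 in
Formula: V = (1/2) * (4/3) * pi * r^3 = (2/3) * pi * r^3
r^3 = 1092.727
(2/3) * 1092.727 = 728.484667
V = 728.484667 * pi
V = 2288.6
2288.6 in^3


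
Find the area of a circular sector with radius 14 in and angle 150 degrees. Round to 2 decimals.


Shape: circular sector
Radius r = 14 in, Angle = 150 degrees
Formula: A = (angle/360) * pi * r^2
r^2 = 196
Fraction of circle = 150/360
A = (150/360) * pi * 196
A = 81.666667 * pi
A = 256.56
256.56 in^2


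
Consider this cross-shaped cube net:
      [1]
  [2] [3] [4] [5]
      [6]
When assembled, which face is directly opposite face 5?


Net: cross layout. Take square 3 as the base (bottom).
Fold the four squares in the horizontal row up around 3: 2 -> left, 4 -> right, 5 wraps to the top.
Fold 1 and 6 up from 3: 1 -> back, 6 -> front.
Opposite pairs are therefore: (1, 6), (2, 4), (3, 5).
Face 5 is opposite face 3.
face 3


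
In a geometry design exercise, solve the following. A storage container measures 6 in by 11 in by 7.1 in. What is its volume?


Shape: rectangular prism
l = 6 in, w = 11 in, h = 7.1 in
Formula: V = l * w * h
V = 6 * 11 * 7.1
V = 66 * 7.1
V = 468.6
468.6 in^3


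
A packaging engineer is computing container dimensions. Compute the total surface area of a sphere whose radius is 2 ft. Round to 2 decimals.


Shape: sphere
Radius r = 2 ft
Formula: SA = 4 * pi * r^2
r^2 = 4
SA = 4 * pi * 4
SA = 16 * pi
SA = 50.27
50.27 ft^2


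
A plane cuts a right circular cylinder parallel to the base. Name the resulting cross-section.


Solid: right circular cylinder
Cutting plane: parallel to the base
Visualize the intersection of the plane with the solid's surface.
The boundary of the cut region is a circle.
circle


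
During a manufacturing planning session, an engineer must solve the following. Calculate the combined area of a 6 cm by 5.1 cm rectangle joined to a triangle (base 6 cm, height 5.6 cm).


Composite shape: rectangle + triangle
Rectangle area = 6 * 5.1 = 30.6
Triangle area = 0.5 * 6 * 5.6 = 16.8
Total = 30.6 + 16.8
Total = 47.4
47.4 cm^2


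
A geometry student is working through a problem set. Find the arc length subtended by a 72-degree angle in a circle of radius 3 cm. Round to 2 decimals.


Shape: circular arc
Radius r = 3 cm, Angle = 72 degrees
Formula: L = (angle/360) * 2 * pi * r
2 * pi * r = 6 * pi
L = (72/360) * 6 * pi
L = 1.2 * pi
L = 3.77
3.77 cm


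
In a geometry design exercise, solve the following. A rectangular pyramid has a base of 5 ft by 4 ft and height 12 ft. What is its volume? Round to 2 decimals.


Shape: rectangular pyramid
Base: 5 ft x 4 ft, Height h = 12 ft
Formula: V = (1/3) * base_area * h
base_area = 5 * 4 = 20
base_area * h = 20 * 12 = 240
V = 240 / 3
V = 80
80 ft^3


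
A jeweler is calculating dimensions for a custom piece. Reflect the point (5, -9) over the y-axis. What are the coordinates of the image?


Transformation: reflection
Original point: (5, -9)
Rule for reflection over the y-axis: (x, y) -> (-x, y)
Apply: (5, -9) -> (-5, -9)
(-5, -9)


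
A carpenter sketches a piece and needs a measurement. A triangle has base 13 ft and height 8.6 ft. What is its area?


Shape: triangle
Base b = 13 ft, Height h = 8.6 ft
Formula: A = (1/2) * b * h
A = 0.5 * 13 * 8.6
A = 0.5 * 111.8
A = 55.9
55.9 ft^2


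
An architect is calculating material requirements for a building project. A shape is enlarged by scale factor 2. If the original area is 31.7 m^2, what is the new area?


Linear scale factor k = 2
Original area = 31.7 m^2
Rule: under a linear scaling by k, areas scale by k^2.
k^2 = 2^2 = 4
New area = 31.7 * 4
New area = 126.8
126.8 m^2


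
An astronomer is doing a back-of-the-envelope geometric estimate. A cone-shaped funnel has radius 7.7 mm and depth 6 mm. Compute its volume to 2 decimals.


Shape: cone
Radius r = 7.7 mm, Height h = 6 mm
Formula: V = (1/3) * pi * r^2 * h
r^2 = 59.29
pi * r^2 * h = pi * 59.29 * 6 = 355.74 * pi
V = 355.74 * pi / 3
V = 372.53
372.53 mm^3


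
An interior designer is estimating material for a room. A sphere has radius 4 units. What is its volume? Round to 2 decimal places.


Shape: sphere
Radius r = 4 units
Formula: V = (4/3) * pi * r^3
r^3 = 64
(4/3) * 64 = 85.333333
V = 85.333333 * pi
V = 268.08
268.08 units^3


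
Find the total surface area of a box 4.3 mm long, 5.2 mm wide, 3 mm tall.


Shape: rectangular prism
l = 4.3 mm, w = 5.2 mm, h = 3 mm
Formula: SA = 2(lw + lh + wh)
lw = 22.36, lh = 12.9, wh = 15.6
lw + lh + wh = 50.86
SA = 2 * 50.86
SA = 101.72
101.72 mm^2


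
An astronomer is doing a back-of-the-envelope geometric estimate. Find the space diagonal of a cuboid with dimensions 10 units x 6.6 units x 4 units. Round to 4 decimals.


Shape: rectangular box (space diagonal)
l = 10 units, w = 6.6 units, h = 4 units
Visualize: the diagonal of the base, then a right triangle with that diagonal and the height.
Formula: d = sqrt(l^2 + w^2 + h^2)
l^2 + w^2 + h^2 = 100 + 43.56 + 16 = 159.56
d = sqrt(159.56)
d = 12.6317
12.6317 units


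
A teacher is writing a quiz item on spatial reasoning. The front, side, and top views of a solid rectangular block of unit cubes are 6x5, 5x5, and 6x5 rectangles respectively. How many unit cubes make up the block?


Orthographic views of a solid rectangular block:
Front view 6 x 5 -> length = 6, height = 5
Side view 5 x 5 -> width = 5, height = 5 (consistent)
Top view 6 x 5 -> confirms length = 6, width = 5
The block is 6 x 5 x 5.
Total unit cubes = 6 * 5 * 5 = 150
150 unit cubes


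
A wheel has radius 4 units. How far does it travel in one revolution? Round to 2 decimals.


Shape: circle
Radius r = 4 units
Formula: C = 2 * pi * r
C = 2 * pi * 4
C = 8 * pi
C = 25.13
25.13 units


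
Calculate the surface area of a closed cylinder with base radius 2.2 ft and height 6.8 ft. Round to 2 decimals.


Shape: closed cylinder
Radius r = 2.2 ft, Height h = 6.8 ft
Formula: SA = 2*pi*r^2 + 2*pi*r*h = 2*pi*r*(r + h)
r + h = 9
2 * r * (r + h) = 2 * 2.2 * 9 = 39.6
SA = 39.6 * pi
SA = 124.41
124.41 ft^2


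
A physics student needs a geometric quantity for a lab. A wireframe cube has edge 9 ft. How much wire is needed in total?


Shape: cube
Side s = 9 ft
A cube has 12 edges, all equal.
Formula: total edge length = 12 * s
Total = 12 * 9
Total = 108
108 ft


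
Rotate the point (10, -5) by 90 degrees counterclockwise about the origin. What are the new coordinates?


Transformation: rotation about the origin
Original point: (10, -5)
Rule for 90 deg counterclockwise: (x, y) -> (-y, x)
Apply: (10, -5) -> (5, 10)
(5, 10)


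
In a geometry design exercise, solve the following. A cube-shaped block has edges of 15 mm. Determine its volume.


Shape: cube
Side s = 15 mm
Formula: V = s^3
V = 15 * 15 * 15
V = 225 * 15
V = 3375
3375 mm^3


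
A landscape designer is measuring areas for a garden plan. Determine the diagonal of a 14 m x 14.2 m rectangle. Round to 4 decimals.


Shape: rectangle (diagonal via Pythagoras)
Sides: 14 m and 14.2 m
Formula: d = sqrt(l^2 + w^2)
l^2 = 196, w^2 = 201.64
l^2 + w^2 = 397.64
d = sqrt(397.64)
d = 19.9409
19.9409 m


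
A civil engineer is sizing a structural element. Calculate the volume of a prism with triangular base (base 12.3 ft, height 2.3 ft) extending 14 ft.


Shape: triangular prism
Triangle base = 12.3 ft, triangle height = 2.3 ft, prism length L = 14 ft
Formula: V = (1/2 * b * h_tri) * L
Cross-section area = 0.5 * 12.3 * 2.3 = 14.145
V = 14.145 * 14
V = 198.03
198.03 ft^3


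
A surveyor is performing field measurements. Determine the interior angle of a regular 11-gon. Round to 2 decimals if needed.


Shape: regular hendecagon (11 sides)
Formula: interior angle = (n - 2) * 180 / n
(n - 2) = 9
(n - 2) * 180 = 1620
angle = 1620 / 11
angle = 147.27
147.27 degrees


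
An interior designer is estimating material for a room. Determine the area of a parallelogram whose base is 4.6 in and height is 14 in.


Shape: parallelogram
Base b = 4.6 in, Height h = 14 in
Formula: A = b * h
A = 4.6 * 14
A = 64.4
64.4 in^2


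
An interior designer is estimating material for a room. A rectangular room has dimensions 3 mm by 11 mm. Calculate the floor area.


Shape: rectangle
Length l = 3 mm, Width w = 11 mm
Formula: A = l * w
A = 3 * 11
A = 33
33 mm^2


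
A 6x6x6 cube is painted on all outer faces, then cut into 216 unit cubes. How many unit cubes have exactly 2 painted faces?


Large cube: 6 x 6 x 6, cut into unit cubes.
n = 6, so n - 2 = 4
Cubes with 2 painted faces lie along the edges, excluding corners.
A cube has 12 edges; each contributes (n - 2) = 4 such cubes.
Count = 12 * 4 = 48
48 unit cubes


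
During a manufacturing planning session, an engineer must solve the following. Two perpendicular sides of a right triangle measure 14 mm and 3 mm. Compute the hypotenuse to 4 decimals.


Shape: right triangle
Legs a = 14 mm, b = 3 mm
Formula: c = sqrt(a^2 + b^2)
a^2 = 196, b^2 = 9
a^2 + b^2 = 205
c = sqrt(205)
c = 14.3178
14.3178 mm


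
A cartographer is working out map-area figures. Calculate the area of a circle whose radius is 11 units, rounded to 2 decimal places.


Shape: circle
Radius r = 11 units
Formula: A = pi * r^2
r^2 = 11^2 = 121
A = pi * 121
A = 380.13
380.13 units^2


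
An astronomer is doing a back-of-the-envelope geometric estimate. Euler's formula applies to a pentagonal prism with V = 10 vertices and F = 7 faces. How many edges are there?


Polyhedron: pentagonal prism
Euler's formula for convex polyhedra: V - E + F = 2
Given: V = 10 vertices and F = 7 faces
Solve for E:
E = V + F - 2 = 10 + 7 - 2 = 15
15 edges


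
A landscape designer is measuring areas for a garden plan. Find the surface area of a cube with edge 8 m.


Shape: cube
Side s = 8 m
A cube has 6 square faces.
Formula: SA = 6 * s^2
s^2 = 64
SA = 6 * 64
SA = 384
384 m^2


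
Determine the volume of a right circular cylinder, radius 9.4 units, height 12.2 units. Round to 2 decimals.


Shape: cylinder
Radius r = 9.4 units, Height h = 12.2 units
Formula: V = pi * r^2 * h
r^2 = 88.36
V = pi * 88.36 * 12.2
V = 1077.992 * pi
V = 3386.61
3386.61 units^3


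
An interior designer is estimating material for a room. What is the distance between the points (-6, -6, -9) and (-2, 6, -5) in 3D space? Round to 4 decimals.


3D distance between two points
P1 = (-6, -6, -9), P2 = (-2, 6, -5)
Formula: d = sqrt((x2-x1)^2 + (y2-y1)^2 + (z2-z1)^2)
dx = -2 - -6 = 4
dy = 6 - -6 = 12
dz = -5 - -9 = 4
dx^2 + dy^2 + dz^2 = 16 + 144 + 16 = 176
d = sqrt(176)
d = 13.2665
13.2665 units


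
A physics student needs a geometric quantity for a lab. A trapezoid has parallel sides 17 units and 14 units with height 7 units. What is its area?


Shape: trapezoid
Parallel sides a = 17 units, b = 14 units; Height h = 7 units
Formula: A = (a + b) * h / 2
a + b = 17 + 14 = 31
A = 31 * 7 / 2
A = 217 / 2
A = 108.5
108.5 units^2


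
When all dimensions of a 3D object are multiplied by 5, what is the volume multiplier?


Linear scale factor k = 5
Rule: under a linear scaling by k, volumes scale by k^3.
k^3 = 5 * 5 * 5
k^3 = 25 * 5
k^3 = 125
Volume scales by a factor of 125.
125 (dimensionless)


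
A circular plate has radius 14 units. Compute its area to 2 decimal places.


Shape: circle
Radius r = 14 units
Formula: A = pi * r^2
r^2 = 14^2 = 196
A = pi * 196
A = 615.75
615.75 units^2


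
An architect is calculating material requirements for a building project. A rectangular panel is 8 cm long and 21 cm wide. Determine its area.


Shape: rectangle
Length l = 8 cm, Width w = 21 cm
Formula: A = l * w
A = 8 * 21
A = 168
168 cm^2


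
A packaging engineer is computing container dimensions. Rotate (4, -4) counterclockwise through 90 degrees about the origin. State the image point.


Transformation: rotation about the origin
Original point: (4, -4)
Rule for 90 deg counterclockwise: (x, y) -> (-y, x)
Apply: (4, -4) -> (4, 4)
(4, 4)


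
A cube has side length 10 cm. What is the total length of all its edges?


Shape: cube
Side s = 10 cm
A cube has 12 edges, all equal.
Formula: total edge length = 12 * s
Total = 12 * 10
Total = 120
120 cm


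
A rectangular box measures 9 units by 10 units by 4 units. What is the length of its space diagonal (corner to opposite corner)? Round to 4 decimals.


Shape: rectangular box (space diagonal)
l = 9 units, w = 10 units, h = 4 units
Visualize: the diagonal of the base, then a right triangle with that diagonal and the height.
Formula: d = sqrt(l^2 + w^2 + h^2)
l^2 + w^2 + h^2 = 81 + 100 + 16 = 197
d = sqrt(197)
d = 14.0357
14.0357 units


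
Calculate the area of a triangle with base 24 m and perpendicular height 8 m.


Shape: triangle
Base b = 24 m, Height h = 8 m
Formula: A = (1/2) * b * h
A = 0.5 * 24 * 8
A = 0.5 * 192
A = 96
96 m^2


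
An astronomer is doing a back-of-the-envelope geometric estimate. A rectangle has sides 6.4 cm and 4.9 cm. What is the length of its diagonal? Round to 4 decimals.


Shape: rectangle (diagonal via Pythagoras)
Sides: 6.4 cm and 4.9 cm
Formula: d = sqrt(l^2 + w^2)
l^2 = 40.96, w^2 = 24.01
l^2 + w^2 = 64.97
d = sqrt(64.97)
d = 8.0604
8.0604 cm


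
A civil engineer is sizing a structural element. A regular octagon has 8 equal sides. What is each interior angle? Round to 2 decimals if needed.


Shape: regular octagon (8 sides)
Formula: interior angle = (n - 2) * 180 / n
(n - 2) = 6
(n - 2) * 180 = 1080
angle = 1080 / 8
angle = 135
135 degrees


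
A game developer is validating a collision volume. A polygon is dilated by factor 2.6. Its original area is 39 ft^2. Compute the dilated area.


Linear scale factor k = 2.6
Original area = 39 ft^2
Rule: under a linear scaling by k, areas scale by k^2.
k^2 = 2.6^2 = 6.76
New area = 39 * 6.76
New area = 263.64
263.64 ft^2


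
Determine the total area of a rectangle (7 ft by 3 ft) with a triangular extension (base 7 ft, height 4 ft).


Composite shape: rectangle + triangle
Rectangle area = 7 * 3 = 21
Triangle area = 0.5 * 7 * 4 = 14
Total = 21 + 14
Total = 35
35 ft^2


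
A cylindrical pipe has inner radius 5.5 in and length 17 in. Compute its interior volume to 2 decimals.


Shape: cylinder
Radius r = 5.5 in, Height h = 17 in
Formula: V = pi * r^2 * h
r^2 = 30.25
V = pi * 30.25 * 17
V = 514.25 * pi
V = 1615.56
1615.56 in^3


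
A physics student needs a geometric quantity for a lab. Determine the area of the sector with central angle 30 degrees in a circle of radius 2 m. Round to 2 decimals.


Shape: circular sector
Radius r = 2 m, Angle = 30 degrees
Formula: A = (angle/360) * pi * r^2
r^2 = 4
Fraction of circle = 30/360
A = (30/360) * pi * 4
A = 0.333333 * pi
A = 1.05
1.05 m^2


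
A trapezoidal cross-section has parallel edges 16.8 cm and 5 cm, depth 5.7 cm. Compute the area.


Shape: trapezoid
Parallel sides a = 16.8 cm, b = 5 cm; Height h = 5.7 cm
Formula: A = (a + b) * h / 2
a + b = 16.8 + 5 = 21.8
A = 21.8 * 5.7 / 2
A = 124.26 / 2
A = 62.13
62.13 cm^2


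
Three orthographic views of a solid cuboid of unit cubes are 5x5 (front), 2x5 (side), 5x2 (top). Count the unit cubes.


Orthographic views of a solid rectangular block:
Front view 5 x 5 -> length = 5, height = 5
Side view 2 x 5 -> width = 2, height = 5 (consistent)
Top view 5 x 2 -> confirms length = 5, width = 2
The block is 5 x 2 x 5.
Total unit cubes = 5 * 2 * 5 = 50
50 unit cubes


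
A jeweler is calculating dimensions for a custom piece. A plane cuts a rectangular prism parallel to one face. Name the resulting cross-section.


Solid: rectangular prism
Cutting plane: parallel to one face
Visualize the intersection of the plane with the solid's surface.
The boundary of the cut region is a rectangle.
rectangle


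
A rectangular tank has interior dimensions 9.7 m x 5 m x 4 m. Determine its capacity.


Shape: rectangular prism
l = 9.7 m, w = 5 m, h = 4 m
Formula: V = l * w * h
V = 9.7 * 5 * 4
V = 48.5 * 4
V = 194
194 m^3


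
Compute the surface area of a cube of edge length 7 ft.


Shape: cube
Side s = 7 ft
A cube has 6 square faces.
Formula: SA = 6 * s^2
s^2 = 49
SA = 6 * 49
SA = 294
294 ft^2


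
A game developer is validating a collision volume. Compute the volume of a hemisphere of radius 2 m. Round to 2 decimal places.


Shape: hemisphere (half of a sphere)
Radius r = 2 m
Formula: V = (1/2) * (4/3) * pi * r^3 = (2/3) * pi * r^3
r^3 = 8
(2/3) * 8 = 5.333333
V = 5.333333 * pi
V = 16.76
16.76 m^3


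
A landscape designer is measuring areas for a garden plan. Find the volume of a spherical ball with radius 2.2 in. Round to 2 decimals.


Shape: sphere
Radius r = 2.2 in
Formula: V = (4/3) * pi * r^3
r^3 = 10.648
(4/3) * 10.648 = 14.197333
V = 14.197333 * pi
V = 44.6
44.6 in^3


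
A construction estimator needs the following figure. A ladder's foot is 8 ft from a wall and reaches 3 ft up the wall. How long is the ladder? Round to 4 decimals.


Shape: right triangle
Legs a = 8 ft, b = 3 ft
Formula: c = sqrt(a^2 + b^2)
a^2 = 64, b^2 = 9
a^2 + b^2 = 73
c = sqrt(73)
c = 8.544
8.544 ft


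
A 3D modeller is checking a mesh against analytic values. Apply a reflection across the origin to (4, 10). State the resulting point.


Transformation: reflection
Original point: (4, 10)
Rule for reflection through the origin: (x, y) -> (-x, -y)
Apply: (4, 10) -> (-4, -10)
(-4, -10)


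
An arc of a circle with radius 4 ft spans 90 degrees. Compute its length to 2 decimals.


Shape: circular arc
Radius r = 4 ft, Angle = 90 degrees
Formula: L = (angle/360) * 2 * pi * r
2 * pi * r = 8 * pi
L = (90/360) * 8 * pi
L = 2 * pi
L = 6.28
6.28 ft


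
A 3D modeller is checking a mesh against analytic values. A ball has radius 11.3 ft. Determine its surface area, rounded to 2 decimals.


Shape: sphere
Radius r = 11.3 ft
Formula: SA = 4 * pi * r^2
r^2 = 127.69
SA = 4 * pi * 127.69
SA = 510.76 * pi
SA = 1604.6
1604.6 ft^2


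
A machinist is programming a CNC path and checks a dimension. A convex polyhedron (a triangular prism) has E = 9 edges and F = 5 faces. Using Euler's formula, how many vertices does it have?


Polyhedron: triangular prism
Euler's formula for convex polyhedra: V - E + F = 2
Given: E = 9 edges and F = 5 faces
Solve for V:
V = 2 + E - F = 2 + 9 - 5 = 6
6 vertices


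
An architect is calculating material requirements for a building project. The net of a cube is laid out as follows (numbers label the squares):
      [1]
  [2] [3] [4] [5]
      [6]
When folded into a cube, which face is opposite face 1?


Net: cross layout. Take square 3 as the base (bottom).
Fold the four squares in the horizontal row up around 3: 2 -> left, 4 -> right, 5 wraps to the top.
Fold 1 and 6 up from 3: 1 -> back, 6 -> front.
Opposite pairs are therefore: (1, 6), (2, 4), (3, 5).
Face 1 is opposite face 6.
face 6


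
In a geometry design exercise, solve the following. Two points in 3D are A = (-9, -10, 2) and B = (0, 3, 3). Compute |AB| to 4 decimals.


3D distance between two points
P1 = (-9, -10, 2), P2 = (0, 3, 3)
Formula: d = sqrt((x2-x1)^2 + (y2-y1)^2 + (z2-z1)^2)
dx = 0 - -9 = 9
dy = 3 - -10 = 13
dz = 3 - 2 = 1
dx^2 + dy^2 + dz^2 = 81 + 169 + 1 = 251
d = sqrt(251)
d = 15.843
15.843 units


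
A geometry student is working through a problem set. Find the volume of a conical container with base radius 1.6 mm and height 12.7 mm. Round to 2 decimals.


Shape: cone
Radius r = 1.6 mm, Height h = 12.7 mm
Formula: V = (1/3) * pi * r^2 * h
r^2 = 2.56
pi * r^2 * h = pi * 2.56 * 12.7 = 32.512 * pi
V = 32.512 * pi / 3
V = 34.05
34.05 mm^3


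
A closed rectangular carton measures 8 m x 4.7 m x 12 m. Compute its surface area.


Shape: rectangular prism
l = 8 m, w = 4.7 m, h = 12 m
Formula: SA = 2(lw + lh + wh)
lw = 37.6, lh = 96, wh = 56.4
lw + lh + wh = 190
SA = 2 * 190
SA = 380
380 m^2


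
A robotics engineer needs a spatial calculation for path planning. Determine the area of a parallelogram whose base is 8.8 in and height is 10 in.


Shape: parallelogram
Base b = 8.8 in, Height h = 10 in
Formula: A = b * h
A = 8.8 * 10
A = 88
88 in^2


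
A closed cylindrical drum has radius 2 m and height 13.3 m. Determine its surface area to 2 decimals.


Shape: closed cylinder
Radius r = 2 m, Height h = 13.3 m
Formula: SA = 2*pi*r^2 + 2*pi*r*h = 2*pi*r*(r + h)
r + h = 15.3
2 * r * (r + h) = 2 * 2 * 15.3 = 61.2
SA = 61.2 * pi
SA = 192.27
192.27 m^2


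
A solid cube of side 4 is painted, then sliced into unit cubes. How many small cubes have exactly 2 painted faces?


Large cube: 4 x 4 x 4, cut into unit cubes.
n = 4, so n - 2 = 2
Cubes with 2 painted faces lie along the edges, excluding corners.
A cube has 12 edges; each contributes (n - 2) = 2 such cubes.
Count = 12 * 2 = 24
24 unit cubes


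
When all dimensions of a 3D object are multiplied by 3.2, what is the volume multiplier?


Linear scale factor k = 3.2
Rule: under a linear scaling by k, volumes scale by k^3.
k^3 = 3.2 * 3.2 * 3.2
k^3 = 10.24 * 3.2
k^3 = 32.768
Volume scales by a factor of 32.768.
32.768 (dimensionless)


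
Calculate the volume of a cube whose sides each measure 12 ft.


Shape: cube
Side s = 12 ft
Formula: V = s^3
V = 12 * 12 * 12
V = 144 * 12
V = 1728
1728 ft^3


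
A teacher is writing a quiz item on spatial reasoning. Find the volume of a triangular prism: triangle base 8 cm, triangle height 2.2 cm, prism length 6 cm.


Shape: triangular prism
Triangle base = 8 cm, triangle height = 2.2 cm, prism length L = 6 cm
Formula: V = (1/2 * b * h_tri) * L
Cross-section area = 0.5 * 8 * 2.2 = 8.8
V = 8.8 * 6
V = 52.8
52.8 cm^3


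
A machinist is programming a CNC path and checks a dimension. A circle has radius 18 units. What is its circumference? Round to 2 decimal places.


Shape: circle
Radius r = 18 units
Formula: C = 2 * pi * r
C = 2 * pi * 18
C = 36 * pi
C = 113.1
113.1 units


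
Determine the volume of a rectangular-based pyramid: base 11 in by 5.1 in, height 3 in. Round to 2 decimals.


Shape: rectangular pyramid
Base: 11 in x 5.1 in, Height h = 3 in
Formula: V = (1/3) * base_area * h
base_area = 11 * 5.1 = 56.1
base_area * h = 56.1 * 3 = 168.3
V = 168.3 / 3
V = 56.1
56.1 in^3


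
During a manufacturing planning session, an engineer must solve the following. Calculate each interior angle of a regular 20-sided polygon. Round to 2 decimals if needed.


Shape: regular icosagon (20 sides)
Formula: interior angle = (n - 2) * 180 / n
(n - 2) = 18
(n - 2) * 180 = 3240
angle = 3240 / 20
angle = 162
162 degrees


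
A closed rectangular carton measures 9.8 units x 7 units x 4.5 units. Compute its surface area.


Shape: rectangular prism
l = 9.8 units, w = 7 units, h = 4.5 units
Formula: SA = 2(lw + lh + wh)
lw = 68.6, lh = 44.1, wh = 31.5
lw + lh + wh = 144.2
SA = 2 * 144.2
SA = 288.4
288.4 units^2


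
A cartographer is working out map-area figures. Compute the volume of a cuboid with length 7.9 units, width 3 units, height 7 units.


Shape: rectangular prism
l = 7.9 units, w = 3 units, h = 7 units
Formula: V = l * w * h
V = 7.9 * 3 * 7
V = 23.7 * 7
V = 165.9
165.9 units^3


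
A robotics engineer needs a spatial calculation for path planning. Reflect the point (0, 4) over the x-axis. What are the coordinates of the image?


Transformation: reflection
Original point: (0, 4)
Rule for reflection over the x-axis: (x, y) -> (x, -y)
Apply: (0, 4) -> (0, -4)
(0, -4)


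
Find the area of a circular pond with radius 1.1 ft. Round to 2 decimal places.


Shape: circle
Radius r = 1.1 ft
Formula: A = pi * r^2
r^2 = 1.1^2 = 1.21
A = pi * 1.21
A = 3.8
3.8 ft^2


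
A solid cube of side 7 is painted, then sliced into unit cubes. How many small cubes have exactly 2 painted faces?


Large cube: 7 x 7 x 7, cut into unit cubes.
n = 7, so n - 2 = 5
Cubes with 2 painted faces lie along the edges, excluding corners.
A cube has 12 edges; each contributes (n - 2) = 5 such cubes.
Count = 12 * 5 = 60
60 unit cubes


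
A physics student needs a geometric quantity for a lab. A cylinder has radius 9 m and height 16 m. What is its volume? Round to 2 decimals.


Shape: cylinder
Radius r = 9 m, Height h = 16 m
Formula: V = pi * r^2 * h
r^2 = 81
V = pi * 81 * 16
V = 1296 * pi
V = 4071.5
4071.5 m^3


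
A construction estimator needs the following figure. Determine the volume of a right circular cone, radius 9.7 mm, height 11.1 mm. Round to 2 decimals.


Shape: cone
Radius r = 9.7 mm, Height h = 11.1 mm
Formula: V = (1/3) * pi * r^2 * h
r^2 = 94.09
pi * r^2 * h = pi * 94.09 * 11.1 = 1044.399 * pi
V = 1044.399 * pi / 3
V = 1093.69
1093.69 mm^3


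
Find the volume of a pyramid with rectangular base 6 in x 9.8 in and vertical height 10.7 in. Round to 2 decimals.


Shape: rectangular pyramid
Base: 6 in x 9.8 in, Height h = 10.7 in
Formula: V = (1/3) * base_area * h
base_area = 6 * 9.8 = 58.8
base_area * h = 58.8 * 10.7 = 629.16
V = 629.16 / 3
V = 209.72
209.72 in^3


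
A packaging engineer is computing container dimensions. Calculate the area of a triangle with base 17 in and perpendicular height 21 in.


Shape: triangle
Base b = 17 in, Height h = 21 in
Formula: A = (1/2) * b * h
A = 0.5 * 17 * 21
A = 0.5 * 357
A = 178.5
178.5 in^2


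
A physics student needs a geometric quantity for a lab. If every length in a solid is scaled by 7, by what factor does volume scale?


Linear scale factor k = 7
Rule: under a linear scaling by k, volumes scale by k^3.
k^3 = 7 * 7 * 7
k^3 = 49 * 7
k^3 = 343
Volume scales by a factor of 343.
343 (dimensionless)


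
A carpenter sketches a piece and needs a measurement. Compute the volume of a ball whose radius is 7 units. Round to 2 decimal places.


Shape: sphere
Radius r = 7 units
Formula: V = (4/3) * pi * r^3
r^3 = 343
(4/3) * 343 = 457.333333
V = 457.333333 * pi
V = 1436.76
1436.76 units^3


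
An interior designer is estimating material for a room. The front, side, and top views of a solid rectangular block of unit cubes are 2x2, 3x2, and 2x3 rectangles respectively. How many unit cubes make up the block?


Orthographic views of a solid rectangular block:
Front view 2 x 2 -> length = 2, height = 2
Side view 3 x 2 -> width = 3, height = 2 (consistent)
Top view 2 x 3 -> confirms length = 2, width = 3
The block is 2 x 3 x 2.
Total unit cubes = 2 * 3 * 2 = 12
12 unit cubes


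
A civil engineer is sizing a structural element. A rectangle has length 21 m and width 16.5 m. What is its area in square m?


Shape: rectangle
Length l = 21 m, Width w = 16.5 m
Formula: A = l * w
A = 21 * 16.5
A = 346.5
346.5 m^2


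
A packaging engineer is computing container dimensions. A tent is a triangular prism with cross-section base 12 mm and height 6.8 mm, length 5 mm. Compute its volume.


Shape: triangular prism
Triangle base = 12 mm, triangle height = 6.8 mm, prism length L = 5 mm
Formula: V = (1/2 * b * h_tri) * L
Cross-section area = 0.5 * 12 * 6.8 = 40.8
V = 40.8 * 5
V = 204
204 mm^3


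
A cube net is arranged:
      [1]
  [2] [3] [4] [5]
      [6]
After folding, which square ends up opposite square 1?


Net: cross layout. Take square 3 as the base (bottom).
Fold the four squares in the horizontal row up around 3: 2 -> left, 4 -> right, 5 wraps to the top.
Fold 1 and 6 up from 3: 1 -> back, 6 -> front.
Opposite pairs are therefore: (1, 6), (2, 4), (3, 5).
Face 1 is opposite face 6.
face 6


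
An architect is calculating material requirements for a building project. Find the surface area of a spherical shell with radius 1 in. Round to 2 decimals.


Shape: sphere
Radius r = 1 in
Formula: SA = 4 * pi * r^2
r^2 = 1
SA = 4 * pi * 1
SA = 4 * pi
SA = 12.57
12.57 in^2


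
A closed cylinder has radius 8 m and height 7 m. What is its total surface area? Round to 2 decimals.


Shape: closed cylinder
Radius r = 8 m, Height h = 7 m
Formula: SA = 2*pi*r^2 + 2*pi*r*h = 2*pi*r*(r + h)
r + h = 15
2 * r * (r + h) = 2 * 8 * 15 = 240
SA = 240 * pi
SA = 753.98
753.98 m^2


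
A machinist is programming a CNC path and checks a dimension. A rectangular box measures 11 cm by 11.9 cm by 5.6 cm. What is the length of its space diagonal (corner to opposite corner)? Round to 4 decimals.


Shape: rectangular box (space diagonal)
l = 11 cm, w = 11.9 cm, h = 5.6 cm
Visualize: the diagonal of the base, then a right triangle with that diagonal and the height.
Formula: d = sqrt(l^2 + w^2 + h^2)
l^2 + w^2 + h^2 = 121 + 141.61 + 31.36 = 293.97
d = sqrt(293.97)
d = 17.1456
17.1456 cm


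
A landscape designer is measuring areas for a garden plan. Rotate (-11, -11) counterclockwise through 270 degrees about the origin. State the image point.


Transformation: rotation about the origin
Original point: (-11, -11)
Rule for 270 deg counterclockwise: (x, y) -> (y, -x)
Apply: (-11, -11) -> (-11, 11)
(-11, 11)


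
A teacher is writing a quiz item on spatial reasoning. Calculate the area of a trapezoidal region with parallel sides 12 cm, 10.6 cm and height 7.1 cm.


Shape: trapezoid
Parallel sides a = 12 cm, b = 10.6 cm; Height h = 7.1 cm
Formula: A = (a + b) * h / 2
a + b = 12 + 10.6 = 22.6
A = 22.6 * 7.1 / 2
A = 160.46 / 2
A = 80.23
80.23 cm^2


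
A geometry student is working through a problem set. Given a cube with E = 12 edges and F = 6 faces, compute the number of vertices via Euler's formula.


Polyhedron: cube
Euler's formula for convex polyhedra: V - E + F = 2
Given: E = 12 edges and F = 6 faces
Solve for V:
V = 2 + E - F = 2 + 12 - 6 = 8
8 vertices


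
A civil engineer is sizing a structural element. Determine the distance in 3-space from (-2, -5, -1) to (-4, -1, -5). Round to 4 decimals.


3D distance between two points
P1 = (-2, -5, -1), P2 = (-4, -1, -5)
Formula: d = sqrt((x2-x1)^2 + (y2-y1)^2 + (z2-z1)^2)
dx = -4 - -2 = -2
dy = -1 - -5 = 4
dz = -5 - -1 = -4
dx^2 + dy^2 + dz^2 = 4 + 16 + 16 = 36
d = sqrt(36)
d = 6.0
6 units


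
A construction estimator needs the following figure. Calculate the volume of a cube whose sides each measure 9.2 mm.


Shape: cube
Side s = 9.2 mm
Formula: V = s^3
V = 9.2 * 9.2 * 9.2
V = 84.64 * 9.2
V = 778.688
778.688 mm^3


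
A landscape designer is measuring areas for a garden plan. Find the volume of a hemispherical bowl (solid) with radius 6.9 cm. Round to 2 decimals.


Shape: hemisphere (half of a sphere)
Radius r = 6.9 cm
Formula: V = (1/2) * (4/3) * pi * r^3 = (2/3) * pi * r^3
r^3 = 328.509
(2/3) * 328.509 = 219.006
V = 219.006 * pi
V = 688.03
688.03 cm^3


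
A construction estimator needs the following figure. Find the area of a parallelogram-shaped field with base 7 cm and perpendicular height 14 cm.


Shape: parallelogram
Base b = 7 cm, Height h = 14 cm
Formula: A = b * h
A = 7 * 14
A = 98
98 cm^2


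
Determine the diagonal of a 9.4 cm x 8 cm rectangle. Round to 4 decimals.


Shape: rectangle (diagonal via Pythagoras)
Sides: 9.4 cm and 8 cm
Formula: d = sqrt(l^2 + w^2)
l^2 = 88.36, w^2 = 64
l^2 + w^2 = 152.36
d = sqrt(152.36)
d = 12.3434
12.3434 cm


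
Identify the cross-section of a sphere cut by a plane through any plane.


Solid: sphere
Cutting plane: through any plane
Visualize the intersection of the plane with the solid's surface.
The boundary of the cut region is a circle.
circle


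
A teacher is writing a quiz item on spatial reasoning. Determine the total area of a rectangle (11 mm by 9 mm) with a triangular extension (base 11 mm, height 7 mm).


Composite shape: rectangle + triangle
Rectangle area = 11 * 9 = 99
Triangle area = 0.5 * 11 * 7 = 38.5
Total = 99 + 38.5
Total = 137.5
137.5 mm^2


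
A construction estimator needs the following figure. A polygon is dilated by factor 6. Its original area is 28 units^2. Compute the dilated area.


Linear scale factor k = 6
Original area = 28 units^2
Rule: under a linear scaling by k, areas scale by k^2.
k^2 = 6^2 = 36
New area = 28 * 36
New area = 1008
1008 units^2


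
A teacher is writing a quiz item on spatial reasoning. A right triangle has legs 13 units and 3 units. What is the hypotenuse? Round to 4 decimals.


Shape: right triangle
Legs a = 13 units, b = 3 units
Formula: c = sqrt(a^2 + b^2)
a^2 = 169, b^2 = 9
a^2 + b^2 = 178
c = sqrt(178)
c = 13.3417
13.3417 units


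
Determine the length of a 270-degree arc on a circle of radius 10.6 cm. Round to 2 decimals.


Shape: circular arc
Radius r = 10.6 cm, Angle = 270 degrees
Formula: L = (angle/360) * 2 * pi * r
2 * pi * r = 21.2 * pi
L = (270/360) * 21.2 * pi
L = 15.9 * pi
L = 49.95
49.95 cm


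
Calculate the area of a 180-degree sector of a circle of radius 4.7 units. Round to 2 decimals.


Shape: circular sector
Radius r = 4.7 units, Angle = 180 degrees
Formula: A = (angle/360) * pi * r^2
r^2 = 22.09
Fraction of circle = 180/360
A = (180/360) * pi * 22.09
A = 11.045 * pi
A = 34.7
34.7 units^2


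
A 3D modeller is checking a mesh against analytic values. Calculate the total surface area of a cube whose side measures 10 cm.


Shape: cube
Side s = 10 cm
A cube has 6 square faces.
Formula: SA = 6 * s^2
s^2 = 100
SA = 6 * 100
SA = 600
600 cm^2
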